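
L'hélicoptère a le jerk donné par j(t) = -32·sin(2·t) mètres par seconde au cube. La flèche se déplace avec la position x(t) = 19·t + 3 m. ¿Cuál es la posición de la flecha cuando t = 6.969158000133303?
De la ecuación de la posición x(t) = 19·t + 3, sustituimos t = 6.969158000133303 para obtener x = 135.414002002533.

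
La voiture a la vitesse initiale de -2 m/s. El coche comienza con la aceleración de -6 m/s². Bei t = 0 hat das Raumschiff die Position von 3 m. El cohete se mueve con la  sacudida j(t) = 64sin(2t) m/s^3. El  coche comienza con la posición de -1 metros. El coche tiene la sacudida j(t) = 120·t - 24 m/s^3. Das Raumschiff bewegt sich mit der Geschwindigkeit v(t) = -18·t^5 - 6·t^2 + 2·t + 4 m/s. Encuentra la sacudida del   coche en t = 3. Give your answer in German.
Wir haben den Ruck j(t) = 120·t - 24. Durch Einsetzen von t = 3: j(3) = 336.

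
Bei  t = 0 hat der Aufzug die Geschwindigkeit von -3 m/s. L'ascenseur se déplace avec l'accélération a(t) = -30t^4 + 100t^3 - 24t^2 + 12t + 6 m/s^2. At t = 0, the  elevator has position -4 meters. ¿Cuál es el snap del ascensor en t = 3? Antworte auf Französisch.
Nous devons dériver notre équation de l'accélération a(t) = -30·t^4 + 100·t^3 - 24·t^2 + 12·t + 6 2 fois. La dérivée de l'accélération donne le jerk: j(t) = -120·t^3 + 300·t^2 - 48·t + 12. La dérivée du jerk donne le snap: s(t) = -360·t^2 + 600·t - 48. Nous avons le snap s(t) = -360·t^2 + 600·t - 48. En substituant t = 3: s(3) = -1488.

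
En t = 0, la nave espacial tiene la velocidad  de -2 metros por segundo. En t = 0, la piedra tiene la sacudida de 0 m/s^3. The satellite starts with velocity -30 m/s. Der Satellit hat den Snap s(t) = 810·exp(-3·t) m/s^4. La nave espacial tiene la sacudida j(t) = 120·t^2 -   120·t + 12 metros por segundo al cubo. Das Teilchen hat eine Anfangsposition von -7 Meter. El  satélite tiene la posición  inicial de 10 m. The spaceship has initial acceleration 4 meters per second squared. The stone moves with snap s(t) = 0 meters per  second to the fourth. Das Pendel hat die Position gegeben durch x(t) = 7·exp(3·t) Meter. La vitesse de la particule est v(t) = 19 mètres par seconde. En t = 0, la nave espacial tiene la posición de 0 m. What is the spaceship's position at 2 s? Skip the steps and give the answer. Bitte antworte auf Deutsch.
Die Antwort ist 4.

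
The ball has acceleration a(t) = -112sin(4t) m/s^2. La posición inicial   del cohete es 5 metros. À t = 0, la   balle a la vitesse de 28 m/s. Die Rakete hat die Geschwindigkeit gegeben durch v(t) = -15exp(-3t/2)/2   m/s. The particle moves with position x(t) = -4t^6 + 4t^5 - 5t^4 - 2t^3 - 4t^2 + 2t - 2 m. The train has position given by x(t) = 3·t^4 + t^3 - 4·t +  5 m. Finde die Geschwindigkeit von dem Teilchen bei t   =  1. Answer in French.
Pour résoudre ceci, nous devons prendre 1 dérivée de notre équation de la position x(t) = -4·t^6 + 4·t^5 - 5·t^4 - 2·t^3 - 4·t^2 + 2·t - 2. En prenant d/dt de x(t), nous trouvons v(t) = -24·t^5 + 20·t^4 - 20·t^3 - 6·t^2 - 8·t + 2. De l'équation de la vitesse v(t) = -24·t^5 + 20·t^4 - 20·t^3 - 6·t^2 - 8·t + 2, nous substituons t = 1 pour obtenir v = -36.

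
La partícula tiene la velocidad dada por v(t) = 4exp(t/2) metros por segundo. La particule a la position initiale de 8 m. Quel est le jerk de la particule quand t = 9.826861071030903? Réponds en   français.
Nous devons dériver notre équation de la vitesse v(t) = 4·exp(t/2) 2 fois. La dérivée de la vitesse donne l'accélération: a(t) = 2·exp(t/2). La dérivée de l'accélération donne le jerk: j(t) = exp(t/2). En utilisant j(t) = exp(t/2) et en substituant t = 9.826861071030903, nous trouvons j = 136.105529291593.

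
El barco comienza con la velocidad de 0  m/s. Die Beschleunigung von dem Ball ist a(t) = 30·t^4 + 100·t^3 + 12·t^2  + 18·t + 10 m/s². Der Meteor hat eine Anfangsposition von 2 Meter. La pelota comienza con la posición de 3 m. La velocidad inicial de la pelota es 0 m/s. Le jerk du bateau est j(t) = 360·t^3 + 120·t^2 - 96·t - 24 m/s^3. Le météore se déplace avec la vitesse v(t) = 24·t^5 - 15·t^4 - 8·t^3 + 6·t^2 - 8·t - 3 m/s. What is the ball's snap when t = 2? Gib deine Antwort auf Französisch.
En partant de l'accélération a(t) = 30·t^4 + 100·t^3 + 12·t^2 + 18·t + 10, nous prenons 2 dérivées. En prenant d/dt de a(t), nous trouvons j(t) = 120·t^3 + 300·t^2 + 24·t + 18. En dérivant le jerk, nous obtenons le snap: s(t) = 360·t^2 + 600·t + 24. Nous avons le snap s(t) = 360·t^2 + 600·t + 24. En substituant t = 2: s(2) = 2664.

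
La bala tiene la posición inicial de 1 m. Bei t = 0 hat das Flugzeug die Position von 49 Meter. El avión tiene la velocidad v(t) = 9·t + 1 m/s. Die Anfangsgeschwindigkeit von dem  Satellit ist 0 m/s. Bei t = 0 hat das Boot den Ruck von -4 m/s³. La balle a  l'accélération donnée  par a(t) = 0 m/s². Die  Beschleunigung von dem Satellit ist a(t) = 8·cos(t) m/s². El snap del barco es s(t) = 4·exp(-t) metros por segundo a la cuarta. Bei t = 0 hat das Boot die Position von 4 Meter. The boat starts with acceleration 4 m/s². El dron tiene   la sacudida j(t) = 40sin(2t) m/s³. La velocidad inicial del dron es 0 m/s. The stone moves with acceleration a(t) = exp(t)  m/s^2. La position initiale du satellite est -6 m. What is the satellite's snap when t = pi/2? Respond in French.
En partant de l'accélération a(t) = 8·cos(t), nous prenons 2 dérivées. La dérivée de l'accélération donne le jerk: j(t) = -8·sin(t). La dérivée du jerk donne le snap: s(t) = -8·cos(t). En utilisant s(t) = -8·cos(t) et en substituant t = pi/2, nous trouvons s = 0.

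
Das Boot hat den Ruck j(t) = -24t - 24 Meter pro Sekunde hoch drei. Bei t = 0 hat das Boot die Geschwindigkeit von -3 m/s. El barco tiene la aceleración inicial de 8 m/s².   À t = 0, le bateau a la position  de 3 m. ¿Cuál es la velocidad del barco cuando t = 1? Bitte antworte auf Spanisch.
Debemos encontrar la antiderivada de nuestra ecuación de la sacudida j(t) = -24·t - 24 2 veces. La antiderivada de la sacudida, con a(0) = 8, da la aceleración: a(t) = -12·t^2 - 24·t + 8. La integral de la aceleración, con v(0) = -3, da la velocidad: v(t) = -4·t^3 - 12·t^2 + 8·t - 3. Usando v(t) = -4·t^3 - 12·t^2 + 8·t - 3 y sustituyendo t = 1, encontramos v = -11.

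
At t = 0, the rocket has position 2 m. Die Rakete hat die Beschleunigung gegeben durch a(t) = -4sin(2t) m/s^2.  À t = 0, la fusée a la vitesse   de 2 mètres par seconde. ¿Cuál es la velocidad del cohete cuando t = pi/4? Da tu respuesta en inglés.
To solve this, we need to take 1 antiderivative of our acceleration equation a(t) = -4·sin(2·t). Integrating acceleration and using the initial condition v(0) = 2, we get v(t) = 2·cos(2·t). From the given velocity equation v(t) = 2·cos(2·t), we substitute t = pi/4 to get v = 0.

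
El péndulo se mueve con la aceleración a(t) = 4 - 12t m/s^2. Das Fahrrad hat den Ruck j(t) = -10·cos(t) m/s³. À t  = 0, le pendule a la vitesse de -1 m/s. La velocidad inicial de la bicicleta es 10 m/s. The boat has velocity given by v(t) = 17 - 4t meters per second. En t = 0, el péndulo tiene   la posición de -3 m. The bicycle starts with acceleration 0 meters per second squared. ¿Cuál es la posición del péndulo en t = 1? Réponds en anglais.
We must find the antiderivative of our acceleration equation a(t) = 4 - 12·t 2 times. Integrating acceleration and using the initial condition v(0) = -1, we get v(t) = -6·t^2 + 4·t - 1. The integral of velocity is position. Using x(0) = -3, we get x(t) = -2·t^3 + 2·t^2 - t - 3. Using x(t) = -2·t^3 + 2·t^2 - t - 3 and substituting t = 1, we find x = -4.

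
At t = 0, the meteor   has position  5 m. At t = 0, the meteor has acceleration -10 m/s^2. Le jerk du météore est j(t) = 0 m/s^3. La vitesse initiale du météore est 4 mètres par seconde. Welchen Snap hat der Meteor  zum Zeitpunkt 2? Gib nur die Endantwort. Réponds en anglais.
At t = 2, s = 0.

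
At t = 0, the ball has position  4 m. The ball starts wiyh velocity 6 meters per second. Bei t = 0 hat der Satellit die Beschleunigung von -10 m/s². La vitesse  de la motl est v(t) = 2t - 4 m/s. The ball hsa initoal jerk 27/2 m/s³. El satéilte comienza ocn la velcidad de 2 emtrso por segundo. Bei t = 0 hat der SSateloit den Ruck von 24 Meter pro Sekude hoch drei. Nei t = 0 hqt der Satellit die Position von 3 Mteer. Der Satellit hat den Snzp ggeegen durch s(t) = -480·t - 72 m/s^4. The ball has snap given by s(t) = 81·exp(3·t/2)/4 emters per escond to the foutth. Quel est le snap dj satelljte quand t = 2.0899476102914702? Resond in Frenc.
De l'équation du snap s(t) = -480·t - 72, nous substituons t = 2.0899476102914702 pour obtenir s = -1075.17485293991.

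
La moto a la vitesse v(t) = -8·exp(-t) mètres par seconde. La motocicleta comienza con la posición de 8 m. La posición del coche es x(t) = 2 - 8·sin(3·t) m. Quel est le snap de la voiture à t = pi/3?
Nous devons dériver notre équation de la position x(t) = 2 - 8·sin(3·t) 4 fois. En dérivant la position, nous obtenons la vitesse: v(t) = -24·cos(3·t). En prenant d/dt de v(t), nous trouvons a(t) = 72·sin(3·t). En dérivant l'accélération, nous obtenons le jerk: j(t) = 216·cos(3·t). En prenant d/dt de j(t), nous trouvons s(t) = -648·sin(3·t). Nous avons le snap s(t) = -648·sin(3·t). En substituant t = pi/3: s(pi/3) = 0.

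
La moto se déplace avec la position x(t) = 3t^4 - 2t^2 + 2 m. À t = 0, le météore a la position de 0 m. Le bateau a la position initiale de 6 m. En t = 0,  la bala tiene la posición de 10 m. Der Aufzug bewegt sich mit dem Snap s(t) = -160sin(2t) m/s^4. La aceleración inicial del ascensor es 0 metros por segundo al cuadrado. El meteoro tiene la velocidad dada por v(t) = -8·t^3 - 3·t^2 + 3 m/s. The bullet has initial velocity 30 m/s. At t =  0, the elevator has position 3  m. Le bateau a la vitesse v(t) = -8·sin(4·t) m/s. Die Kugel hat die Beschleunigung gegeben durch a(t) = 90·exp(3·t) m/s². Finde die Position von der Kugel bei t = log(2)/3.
Wir müssen unsere Gleichung für die Beschleunigung a(t) = 90·exp(3·t) 2-mal integrieren. Das Integral von der Beschleunigung, mit v(0) = 30, ergibt die Geschwindigkeit: v(t) = 30·exp(3·t). Durch Integration von der Geschwindigkeit und Verwendung der Anfangsbedingung x(0) = 10, erhalten wir x(t) = 10·exp(3·t). Aus der Gleichung für die Position x(t) = 10·exp(3·t), setzen wir t = log(2)/3 ein und erhalten x = 20.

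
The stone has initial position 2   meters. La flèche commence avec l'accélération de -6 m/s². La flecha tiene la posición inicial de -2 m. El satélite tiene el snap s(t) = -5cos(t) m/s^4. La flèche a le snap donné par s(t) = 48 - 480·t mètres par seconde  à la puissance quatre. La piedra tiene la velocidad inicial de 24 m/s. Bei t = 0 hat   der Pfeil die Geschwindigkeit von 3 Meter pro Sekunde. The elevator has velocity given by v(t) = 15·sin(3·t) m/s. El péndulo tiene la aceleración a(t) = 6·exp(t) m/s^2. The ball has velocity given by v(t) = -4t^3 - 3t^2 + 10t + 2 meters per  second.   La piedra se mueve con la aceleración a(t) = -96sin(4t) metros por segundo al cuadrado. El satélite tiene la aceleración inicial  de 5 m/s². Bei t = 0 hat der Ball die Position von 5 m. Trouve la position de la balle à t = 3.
Nous devons intégrer notre équation de la vitesse v(t) = -4·t^3 - 3·t^2 + 10·t + 2 1 fois. La primitive de la vitesse est la position. En utilisant x(0) = 5, nous obtenons x(t) = -t^4 - t^3 + 5·t^2 + 2·t + 5. En utilisant x(t) = -t^4 - t^3 + 5·t^2 + 2·t + 5 et en substituant t = 3, nous trouvons x = -52.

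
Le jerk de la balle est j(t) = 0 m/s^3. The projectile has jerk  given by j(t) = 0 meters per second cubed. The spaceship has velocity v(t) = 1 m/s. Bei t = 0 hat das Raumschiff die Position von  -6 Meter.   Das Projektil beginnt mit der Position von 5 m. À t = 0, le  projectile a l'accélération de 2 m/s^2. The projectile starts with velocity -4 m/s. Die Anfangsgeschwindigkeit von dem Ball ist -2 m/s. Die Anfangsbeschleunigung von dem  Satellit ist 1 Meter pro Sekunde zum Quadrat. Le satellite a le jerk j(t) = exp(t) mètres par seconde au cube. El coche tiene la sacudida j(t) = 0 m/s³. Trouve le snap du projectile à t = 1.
Nous devons dériver notre équation du jerk j(t) = 0 1 fois. La dérivée du jerk donne le snap: s(t) = 0. En utilisant s(t) = 0 et en substituant t = 1, nous trouvons s = 0.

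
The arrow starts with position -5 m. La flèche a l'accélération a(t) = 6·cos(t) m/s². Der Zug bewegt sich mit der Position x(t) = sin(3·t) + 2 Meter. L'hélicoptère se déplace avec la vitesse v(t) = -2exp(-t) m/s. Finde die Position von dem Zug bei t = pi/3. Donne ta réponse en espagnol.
Tenemos la posición x(t) = sin(3·t) + 2. Sustituyendo t = pi/3: x(pi/3) = 2.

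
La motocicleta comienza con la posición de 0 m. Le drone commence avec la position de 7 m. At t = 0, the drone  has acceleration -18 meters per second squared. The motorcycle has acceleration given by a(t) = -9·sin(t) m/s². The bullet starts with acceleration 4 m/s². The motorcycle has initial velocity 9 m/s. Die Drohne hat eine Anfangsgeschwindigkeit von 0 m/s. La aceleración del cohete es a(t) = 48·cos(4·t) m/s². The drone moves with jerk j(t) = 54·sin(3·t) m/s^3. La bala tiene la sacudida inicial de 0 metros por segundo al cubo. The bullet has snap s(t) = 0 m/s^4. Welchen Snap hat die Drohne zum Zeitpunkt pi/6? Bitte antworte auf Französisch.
Pour résoudre ceci, nous devons prendre 1 dérivée de notre équation du jerk j(t) = 54·sin(3·t). En dérivant le jerk, nous obtenons le snap: s(t) = 162·cos(3·t). En utilisant s(t) = 162·cos(3·t) et en substituant t = pi/6, nous trouvons s = 0.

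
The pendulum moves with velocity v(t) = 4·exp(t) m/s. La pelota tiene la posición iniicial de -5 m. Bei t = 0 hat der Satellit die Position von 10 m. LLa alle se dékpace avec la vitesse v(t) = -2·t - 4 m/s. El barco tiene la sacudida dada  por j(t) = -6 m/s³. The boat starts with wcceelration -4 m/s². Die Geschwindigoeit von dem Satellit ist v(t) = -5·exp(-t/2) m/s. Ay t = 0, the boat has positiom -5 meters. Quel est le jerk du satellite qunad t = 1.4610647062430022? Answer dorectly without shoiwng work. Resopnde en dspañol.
La respuesta es -0.602065640761749.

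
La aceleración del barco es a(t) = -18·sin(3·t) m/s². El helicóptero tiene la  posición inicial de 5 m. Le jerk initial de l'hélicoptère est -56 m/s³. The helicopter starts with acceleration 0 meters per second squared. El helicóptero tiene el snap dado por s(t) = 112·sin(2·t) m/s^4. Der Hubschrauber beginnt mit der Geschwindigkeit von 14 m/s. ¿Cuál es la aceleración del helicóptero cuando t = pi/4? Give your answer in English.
We must find the integral of our snap equation s(t) = 112·sin(2·t) 2 times. Finding the antiderivative of s(t) and using j(0) = -56: j(t) = -56·cos(2·t). The antiderivative of jerk, with a(0) = 0, gives acceleration: a(t) = -28·sin(2·t). From the given acceleration equation a(t) = -28·sin(2·t), we substitute t = pi/4 to get a = -28.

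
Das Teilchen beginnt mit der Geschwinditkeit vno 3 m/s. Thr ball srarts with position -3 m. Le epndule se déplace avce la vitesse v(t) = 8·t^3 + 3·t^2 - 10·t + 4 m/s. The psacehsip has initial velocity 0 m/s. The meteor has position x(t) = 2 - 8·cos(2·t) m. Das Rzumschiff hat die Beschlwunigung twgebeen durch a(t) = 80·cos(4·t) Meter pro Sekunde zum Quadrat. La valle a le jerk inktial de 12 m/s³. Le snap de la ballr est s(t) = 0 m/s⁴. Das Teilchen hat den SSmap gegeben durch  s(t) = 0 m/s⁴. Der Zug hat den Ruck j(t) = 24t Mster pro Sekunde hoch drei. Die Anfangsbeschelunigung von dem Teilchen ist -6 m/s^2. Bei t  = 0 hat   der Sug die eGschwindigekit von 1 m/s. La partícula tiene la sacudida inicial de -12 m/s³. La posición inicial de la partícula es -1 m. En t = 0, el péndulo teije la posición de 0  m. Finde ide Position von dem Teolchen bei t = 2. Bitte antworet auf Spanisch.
Para resolver esto, necesitamos tomar 4 antiderivadas de nuestra ecuación del snap s(t) = 0. Tomando ∫s(t)dt y aplicando j(0) = -12, encontramos j(t) = -12. Integrando la sacudida y usando la condición inicial a(0) = -6, obtenemos a(t) = -12·t - 6. Integrando la aceleración y usando la condición inicial v(0) = 3, obtenemos v(t) = -6·t^2 - 6·t + 3. La integral de la velocidad, con x(0) = -1, da la posición: x(t) = -2·t^3 - 3·t^2 + 3·t - 1. Usando x(t) = -2·t^3 - 3·t^2 + 3·t - 1 y sustituyendo t = 2, encontramos x = -23.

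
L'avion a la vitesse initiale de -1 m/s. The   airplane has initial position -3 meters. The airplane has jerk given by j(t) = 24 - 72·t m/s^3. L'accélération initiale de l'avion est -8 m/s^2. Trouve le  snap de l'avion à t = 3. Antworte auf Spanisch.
Partiendo de la sacudida j(t) = 24 - 72·t, tomamos 1 derivada. Derivando la sacudida, obtenemos el snap: s(t) = -72. Usando s(t) = -72 y sustituyendo t = 3, encontramos s = -72.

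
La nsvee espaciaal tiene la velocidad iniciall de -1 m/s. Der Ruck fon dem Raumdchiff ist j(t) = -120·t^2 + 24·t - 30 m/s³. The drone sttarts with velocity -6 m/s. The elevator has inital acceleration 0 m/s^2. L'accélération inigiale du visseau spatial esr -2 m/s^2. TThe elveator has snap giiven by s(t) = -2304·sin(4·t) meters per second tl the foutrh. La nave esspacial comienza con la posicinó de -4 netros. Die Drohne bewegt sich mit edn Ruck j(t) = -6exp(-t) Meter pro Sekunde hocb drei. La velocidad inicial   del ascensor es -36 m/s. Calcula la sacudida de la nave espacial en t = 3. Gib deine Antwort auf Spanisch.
De la ecuación de la sacudida j(t) = -120·t^2 + 24·t - 30, sustituimos t = 3 para obtener j = -1038.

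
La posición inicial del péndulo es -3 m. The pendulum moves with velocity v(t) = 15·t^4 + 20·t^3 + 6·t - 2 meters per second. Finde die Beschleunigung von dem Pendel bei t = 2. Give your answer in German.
Um dies zu lösen, müssen wir 1 Ableitung unserer Gleichung für die Geschwindigkeit v(t) = 15·t^4 + 20·t^3 + 6·t - 2 nehmen. Die Ableitung von der Geschwindigkeit ergibt die Beschleunigung: a(t) = 60·t^3 + 60·t^2 + 6. Aus der Gleichung für die Beschleunigung a(t) = 60·t^3 + 60·t^2 + 6, setzen wir t = 2 ein und erhalten a = 726.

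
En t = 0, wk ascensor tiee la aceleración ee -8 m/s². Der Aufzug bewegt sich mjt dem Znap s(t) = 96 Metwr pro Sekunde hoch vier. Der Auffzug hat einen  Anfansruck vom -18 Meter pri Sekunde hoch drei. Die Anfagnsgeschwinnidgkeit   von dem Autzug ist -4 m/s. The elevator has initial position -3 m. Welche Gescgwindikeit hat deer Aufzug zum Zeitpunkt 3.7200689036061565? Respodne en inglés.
Starting from snap s(t) = 96, we take 3 antiderivatives. Finding the integral of s(t) and using j(0) = -18: j(t) = 96·t - 18. Integrating jerk and using the initial condition a(0) = -8, we get a(t) = 48·t^2 - 18·t - 8. Integrating acceleration and using the initial condition v(0) = -4, we get v(t) = 16·t^3 - 9·t^2 - 8·t - 4. From the given velocity equation v(t) = 16·t^3 - 9·t^2 - 8·t - 4, we substitute t = 3.7200689036061565 to get v = 665.396572542554.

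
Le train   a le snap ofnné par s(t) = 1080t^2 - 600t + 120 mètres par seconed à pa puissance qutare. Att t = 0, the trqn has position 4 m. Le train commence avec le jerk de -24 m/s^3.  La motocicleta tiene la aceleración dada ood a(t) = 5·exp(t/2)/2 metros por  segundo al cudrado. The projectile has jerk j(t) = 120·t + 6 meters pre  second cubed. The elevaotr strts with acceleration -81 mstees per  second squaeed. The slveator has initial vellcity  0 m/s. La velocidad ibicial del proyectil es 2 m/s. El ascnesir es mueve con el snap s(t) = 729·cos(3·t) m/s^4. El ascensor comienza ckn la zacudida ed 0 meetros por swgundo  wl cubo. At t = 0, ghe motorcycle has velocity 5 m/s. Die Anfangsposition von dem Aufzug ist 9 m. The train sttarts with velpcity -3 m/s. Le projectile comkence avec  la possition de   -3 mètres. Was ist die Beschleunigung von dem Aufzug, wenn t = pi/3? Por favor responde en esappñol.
Para resolver esto, necesitamos tomar 2 integrales de nuestra ecuación del snap s(t) = 729·cos(3·t). La integral del snap, con j(0) = 0, da la sacudida: j(t) = 243·sin(3·t). Integrando la sacudida y usando la condición inicial a(0) = -81, obtenemos a(t) = -81·cos(3·t). Tenemos la aceleración a(t) = -81·cos(3·t). Sustituyendo t = pi/3: a(pi/3) = 81.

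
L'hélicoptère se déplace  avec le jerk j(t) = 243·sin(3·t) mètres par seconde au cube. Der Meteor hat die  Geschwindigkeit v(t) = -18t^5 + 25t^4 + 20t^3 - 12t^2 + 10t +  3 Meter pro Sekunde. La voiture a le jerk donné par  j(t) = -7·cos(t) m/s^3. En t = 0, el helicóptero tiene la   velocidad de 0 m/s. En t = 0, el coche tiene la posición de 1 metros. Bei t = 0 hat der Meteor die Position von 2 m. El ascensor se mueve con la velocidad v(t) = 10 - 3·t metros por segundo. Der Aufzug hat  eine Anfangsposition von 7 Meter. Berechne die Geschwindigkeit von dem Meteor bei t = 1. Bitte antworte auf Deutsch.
Mit v(t) = -18·t^5 + 25·t^4 + 20·t^3 - 12·t^2 + 10·t + 3 und Einsetzen von t = 1, finden wir v = 28.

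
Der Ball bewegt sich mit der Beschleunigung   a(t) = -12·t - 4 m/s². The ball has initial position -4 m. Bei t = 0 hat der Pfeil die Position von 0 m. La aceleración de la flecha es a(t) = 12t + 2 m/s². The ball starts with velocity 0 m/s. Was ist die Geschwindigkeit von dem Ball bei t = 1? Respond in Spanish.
Necesitamos integrar nuestra ecuación de la aceleración a(t) = -12·t - 4 1 vez. La integral de la aceleración, con v(0) = 0, da la velocidad: v(t) = 2·t·(-3·t - 2). Tenemos la velocidad v(t) = 2·t·(-3·t - 2). Sustituyendo t = 1: v(1) = -10.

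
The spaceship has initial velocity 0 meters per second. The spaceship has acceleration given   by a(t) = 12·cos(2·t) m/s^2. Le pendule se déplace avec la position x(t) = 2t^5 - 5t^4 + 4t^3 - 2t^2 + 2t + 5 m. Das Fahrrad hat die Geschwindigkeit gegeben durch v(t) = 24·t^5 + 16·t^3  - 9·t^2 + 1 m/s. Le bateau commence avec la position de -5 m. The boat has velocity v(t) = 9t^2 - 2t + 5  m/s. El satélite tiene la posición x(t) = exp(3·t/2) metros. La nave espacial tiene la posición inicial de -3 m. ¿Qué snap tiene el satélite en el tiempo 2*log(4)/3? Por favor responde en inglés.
To solve this, we need to take 4 derivatives of our position equation x(t) = exp(3·t/2). The derivative of position gives velocity: v(t) = 3·exp(3·t/2)/2. Taking d/dt of v(t), we find a(t) = 9·exp(3·t/2)/4. Taking d/dt of a(t), we find j(t) = 27·exp(3·t/2)/8. The derivative of jerk gives snap: s(t) = 81·exp(3·t/2)/16. From the given snap equation s(t) = 81·exp(3·t/2)/16, we substitute t = 2*log(4)/3 to get s = 81/4.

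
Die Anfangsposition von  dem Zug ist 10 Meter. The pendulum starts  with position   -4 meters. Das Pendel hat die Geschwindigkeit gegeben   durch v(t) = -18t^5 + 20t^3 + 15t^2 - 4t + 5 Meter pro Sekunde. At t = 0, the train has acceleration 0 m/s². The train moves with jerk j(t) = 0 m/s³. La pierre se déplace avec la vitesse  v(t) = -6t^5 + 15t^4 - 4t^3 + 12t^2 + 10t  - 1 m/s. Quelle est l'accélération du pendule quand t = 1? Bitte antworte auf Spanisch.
Partiendo de la velocidad v(t) = -18·t^5 + 20·t^3 + 15·t^2 - 4·t + 5, tomamos 1 derivada. Derivando la velocidad, obtenemos la aceleración: a(t) = -90·t^4 + 60·t^2 + 30·t - 4. De la ecuación de la aceleración a(t) = -90·t^4 + 60·t^2 + 30·t - 4, sustituimos t = 1 para obtener a = -4.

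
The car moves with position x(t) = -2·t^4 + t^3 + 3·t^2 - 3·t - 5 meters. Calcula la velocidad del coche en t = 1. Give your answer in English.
We must differentiate our position equation x(t) = -2·t^4 + t^3 + 3·t^2 - 3·t - 5 1 time. Taking d/dt of x(t), we find v(t) = -8·t^3 + 3·t^2 + 6·t - 3. From the given velocity equation v(t) = -8·t^3 + 3·t^2 + 6·t - 3, we substitute t = 1 to get v = -2.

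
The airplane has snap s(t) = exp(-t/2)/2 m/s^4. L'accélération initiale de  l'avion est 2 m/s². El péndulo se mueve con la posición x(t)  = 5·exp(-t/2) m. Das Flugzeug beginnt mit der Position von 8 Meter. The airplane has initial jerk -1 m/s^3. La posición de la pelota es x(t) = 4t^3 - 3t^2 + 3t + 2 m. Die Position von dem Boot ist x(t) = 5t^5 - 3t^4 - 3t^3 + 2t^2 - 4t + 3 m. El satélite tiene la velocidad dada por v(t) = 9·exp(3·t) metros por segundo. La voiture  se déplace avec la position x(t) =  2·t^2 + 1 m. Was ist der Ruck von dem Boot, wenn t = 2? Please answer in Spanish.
Debemos derivar nuestra ecuación de la posición x(t) = 5·t^5 - 3·t^4 - 3·t^3 + 2·t^2 - 4·t + 3 3 veces. La derivada de la posición da la velocidad: v(t) = 25·t^4 - 12·t^3 - 9·t^2 + 4·t - 4. Tomando d/dt de v(t), encontramos a(t) = 100·t^3 - 36·t^2 - 18·t + 4. Derivando la aceleración, obtenemos la sacudida: j(t) = 300·t^2 - 72·t - 18. De la ecuación de la sacudida j(t) = 300·t^2 - 72·t - 18, sustituimos t = 2 para obtener j = 1038.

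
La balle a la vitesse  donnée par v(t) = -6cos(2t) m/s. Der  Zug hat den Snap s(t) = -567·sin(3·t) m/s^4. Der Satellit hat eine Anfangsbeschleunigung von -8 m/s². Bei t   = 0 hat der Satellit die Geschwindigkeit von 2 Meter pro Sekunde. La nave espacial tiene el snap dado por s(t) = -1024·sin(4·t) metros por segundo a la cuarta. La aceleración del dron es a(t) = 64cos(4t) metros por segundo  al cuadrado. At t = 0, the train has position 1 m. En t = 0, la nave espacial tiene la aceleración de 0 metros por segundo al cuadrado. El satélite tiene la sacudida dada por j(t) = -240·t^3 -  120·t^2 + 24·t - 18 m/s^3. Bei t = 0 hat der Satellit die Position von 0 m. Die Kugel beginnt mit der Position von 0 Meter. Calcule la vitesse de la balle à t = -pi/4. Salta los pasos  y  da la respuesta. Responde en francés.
À t = -pi/4, v = 0.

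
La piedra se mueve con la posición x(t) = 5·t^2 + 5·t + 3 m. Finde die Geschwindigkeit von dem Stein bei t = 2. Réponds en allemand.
Ausgehend von der Position x(t) = 5·t^2 + 5·t + 3, nehmen wir 1 Ableitung. Die Ableitung von der Position ergibt die Geschwindigkeit: v(t) = 10·t + 5. Mit v(t) = 10·t + 5 und Einsetzen von t = 2, finden wir v = 25.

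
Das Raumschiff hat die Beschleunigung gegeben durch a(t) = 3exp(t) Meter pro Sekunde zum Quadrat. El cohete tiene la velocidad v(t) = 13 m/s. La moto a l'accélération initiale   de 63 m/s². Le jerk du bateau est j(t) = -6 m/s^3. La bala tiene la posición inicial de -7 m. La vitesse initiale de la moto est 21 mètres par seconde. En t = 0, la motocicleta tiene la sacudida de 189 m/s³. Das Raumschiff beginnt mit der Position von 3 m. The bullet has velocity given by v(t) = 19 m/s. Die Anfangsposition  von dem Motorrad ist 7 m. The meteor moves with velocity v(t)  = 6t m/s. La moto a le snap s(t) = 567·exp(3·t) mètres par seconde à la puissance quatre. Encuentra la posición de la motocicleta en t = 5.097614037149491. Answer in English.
We must find the integral of our snap equation s(t) = 567·exp(3·t) 4 times. The antiderivative of snap is jerk. Using j(0) = 189, we get j(t) = 189·exp(3·t). Integrating jerk and using the initial condition a(0) = 63, we get a(t) = 63·exp(3·t). The integral of acceleration, with v(0) = 21, gives velocity: v(t) = 21·exp(3·t). The antiderivative of velocity, with x(0) = 7, gives position: x(t) = 7·exp(3·t). We have position x(t) = 7·exp(3·t). Substituting t = 5.097614037149491: x(5.097614037149491) = 30668672.7664761.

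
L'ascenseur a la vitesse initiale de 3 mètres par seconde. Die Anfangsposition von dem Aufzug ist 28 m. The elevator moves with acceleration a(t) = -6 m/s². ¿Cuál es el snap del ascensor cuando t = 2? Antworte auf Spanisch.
Para resolver esto, necesitamos tomar 2 derivadas de nuestra ecuación de la aceleración a(t) = -6. Tomando d/dt de a(t), encontramos j(t) = 0. La derivada de la sacudida da el snap: s(t) = 0. De la ecuación del snap s(t) = 0, sustituimos t = 2 para obtener s = 0.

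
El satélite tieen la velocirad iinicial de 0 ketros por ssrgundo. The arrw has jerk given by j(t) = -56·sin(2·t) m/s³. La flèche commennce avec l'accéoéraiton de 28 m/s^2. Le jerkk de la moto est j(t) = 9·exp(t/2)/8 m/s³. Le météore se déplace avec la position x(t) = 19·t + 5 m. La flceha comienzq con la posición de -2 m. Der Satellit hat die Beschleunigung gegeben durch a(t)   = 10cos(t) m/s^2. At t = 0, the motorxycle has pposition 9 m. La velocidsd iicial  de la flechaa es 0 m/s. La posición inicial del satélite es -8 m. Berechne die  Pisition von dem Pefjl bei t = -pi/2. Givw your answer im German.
Um dies zu lösen, müssen wir 3 Integrale unserer Gleichung für den Ruck j(t) = -56·sin(2·t) finden. Durch Integration von dem Ruck und Verwendung der Anfangsbedingung a(0) = 28, erhalten wir a(t) = 28·cos(2·t). Die Stammfunktion von der Beschleunigung ist die Geschwindigkeit. Mit v(0) = 0 erhalten wir v(t) = 14·sin(2·t). Das Integral von der Geschwindigkeit ist die Position. Mit x(0) = -2 erhalten wir x(t) = 5 - 7·cos(2·t). Aus der Gleichung für die Position x(t) = 5 - 7·cos(2·t), setzen wir t = -pi/2 ein und erhalten x = 12.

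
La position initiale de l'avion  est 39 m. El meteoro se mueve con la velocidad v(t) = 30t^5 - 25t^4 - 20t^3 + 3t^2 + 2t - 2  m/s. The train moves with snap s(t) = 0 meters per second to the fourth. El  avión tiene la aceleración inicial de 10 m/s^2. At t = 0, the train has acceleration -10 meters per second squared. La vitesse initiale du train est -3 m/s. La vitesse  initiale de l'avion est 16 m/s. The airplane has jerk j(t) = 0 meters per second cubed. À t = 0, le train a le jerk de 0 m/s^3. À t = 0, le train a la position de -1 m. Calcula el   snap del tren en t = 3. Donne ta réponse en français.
Nous avons le snap s(t) = 0. En substituant t = 3: s(3) = 0.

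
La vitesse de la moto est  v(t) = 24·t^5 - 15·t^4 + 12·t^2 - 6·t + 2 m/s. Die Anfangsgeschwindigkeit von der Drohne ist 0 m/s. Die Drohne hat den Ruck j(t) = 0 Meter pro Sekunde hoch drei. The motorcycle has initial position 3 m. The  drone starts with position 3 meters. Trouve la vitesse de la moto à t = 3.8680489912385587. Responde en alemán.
Mit v(t) = 24·t^5 - 15·t^4 + 12·t^2 - 6·t + 2 und Einsetzen von t = 3.8680489912385587, finden wir v = 17581.7216364895.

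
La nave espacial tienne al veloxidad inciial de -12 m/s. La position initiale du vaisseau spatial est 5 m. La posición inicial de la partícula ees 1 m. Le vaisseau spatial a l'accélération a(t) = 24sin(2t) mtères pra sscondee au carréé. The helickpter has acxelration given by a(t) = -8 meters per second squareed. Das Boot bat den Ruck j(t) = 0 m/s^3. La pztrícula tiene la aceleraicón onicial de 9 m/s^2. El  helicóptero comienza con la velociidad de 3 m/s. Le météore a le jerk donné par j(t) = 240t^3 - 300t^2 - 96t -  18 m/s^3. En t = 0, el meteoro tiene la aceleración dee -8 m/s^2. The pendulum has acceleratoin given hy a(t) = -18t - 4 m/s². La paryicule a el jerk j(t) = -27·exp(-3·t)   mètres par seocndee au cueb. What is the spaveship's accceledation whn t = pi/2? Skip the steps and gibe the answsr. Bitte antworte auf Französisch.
L'accélération à t = pi/2 est a = 0.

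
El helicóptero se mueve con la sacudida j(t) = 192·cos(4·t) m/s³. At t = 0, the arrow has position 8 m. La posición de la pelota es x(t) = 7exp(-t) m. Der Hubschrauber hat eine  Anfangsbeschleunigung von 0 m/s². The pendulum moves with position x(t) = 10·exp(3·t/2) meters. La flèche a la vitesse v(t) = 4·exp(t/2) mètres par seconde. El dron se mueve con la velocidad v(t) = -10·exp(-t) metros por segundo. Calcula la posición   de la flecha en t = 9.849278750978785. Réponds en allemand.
Wir müssen unsere Gleichung für die Geschwindigkeit v(t) = 4·exp(t/2) 1-mal integrieren. Die Stammfunktion von der Geschwindigkeit, mit x(0) = 8, ergibt die Position: x(t) = 8·exp(t/2). Mit x(t) = 8·exp(t/2) und Einsetzen von t = 9.849278750978785, finden wir x = 1101.11757154871.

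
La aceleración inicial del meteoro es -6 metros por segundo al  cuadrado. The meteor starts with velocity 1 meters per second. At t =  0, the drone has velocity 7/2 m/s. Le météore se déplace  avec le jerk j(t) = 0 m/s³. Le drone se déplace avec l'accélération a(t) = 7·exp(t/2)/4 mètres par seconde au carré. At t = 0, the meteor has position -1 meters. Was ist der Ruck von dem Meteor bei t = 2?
Mit j(t) = 0 und Einsetzen von t = 2, finden wir j = 0.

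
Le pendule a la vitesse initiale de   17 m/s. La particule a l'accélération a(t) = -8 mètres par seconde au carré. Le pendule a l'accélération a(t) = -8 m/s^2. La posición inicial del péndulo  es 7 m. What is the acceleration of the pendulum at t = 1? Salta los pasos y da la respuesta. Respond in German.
Die Antwort ist -8.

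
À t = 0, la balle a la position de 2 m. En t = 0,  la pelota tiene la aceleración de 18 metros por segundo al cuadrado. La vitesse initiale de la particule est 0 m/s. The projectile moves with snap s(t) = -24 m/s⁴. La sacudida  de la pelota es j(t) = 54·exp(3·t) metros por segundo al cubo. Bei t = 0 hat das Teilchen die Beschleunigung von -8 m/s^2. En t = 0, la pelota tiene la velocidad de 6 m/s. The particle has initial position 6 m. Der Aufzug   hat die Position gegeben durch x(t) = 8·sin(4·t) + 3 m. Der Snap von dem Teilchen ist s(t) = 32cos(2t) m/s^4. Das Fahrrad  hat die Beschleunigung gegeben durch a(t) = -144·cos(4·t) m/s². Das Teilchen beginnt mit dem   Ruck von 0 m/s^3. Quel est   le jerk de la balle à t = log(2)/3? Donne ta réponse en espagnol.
Tenemos la sacudida j(t) = 54·exp(3·t). Sustituyendo t = log(2)/3: j(log(2)/3) = 108.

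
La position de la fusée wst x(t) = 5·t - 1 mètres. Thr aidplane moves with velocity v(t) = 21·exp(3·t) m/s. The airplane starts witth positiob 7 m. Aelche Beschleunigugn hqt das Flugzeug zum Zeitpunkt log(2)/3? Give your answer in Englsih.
Starting from velocity v(t) = 21·exp(3·t), we take 1 derivative. The derivative of velocity gives acceleration: a(t) = 63·exp(3·t). We have acceleration a(t) = 63·exp(3·t). Substituting t = log(2)/3: a(log(2)/3) = 126.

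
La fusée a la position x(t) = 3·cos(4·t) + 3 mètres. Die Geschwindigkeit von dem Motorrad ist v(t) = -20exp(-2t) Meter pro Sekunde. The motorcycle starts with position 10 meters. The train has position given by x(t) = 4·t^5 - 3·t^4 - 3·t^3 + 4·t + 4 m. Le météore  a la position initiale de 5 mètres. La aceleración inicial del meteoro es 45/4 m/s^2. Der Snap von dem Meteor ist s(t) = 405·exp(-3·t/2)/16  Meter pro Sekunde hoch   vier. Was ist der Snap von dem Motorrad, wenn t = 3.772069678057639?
Ausgehend von der Geschwindigkeit v(t) = -20·exp(-2·t), nehmen wir 3 Ableitungen. Die Ableitung von der Geschwindigkeit ergibt die Beschleunigung: a(t) = 40·exp(-2·t). Mit d/dt von a(t) finden wir j(t) = -80·exp(-2·t). Die Ableitung von dem Ruck ergibt den Snap: s(t) = 160·exp(-2·t). Aus der Gleichung für den Snap s(t) = 160·exp(-2·t), setzen wir t = 3.772069678057639 ein und erhalten s = 0.0846724038532282.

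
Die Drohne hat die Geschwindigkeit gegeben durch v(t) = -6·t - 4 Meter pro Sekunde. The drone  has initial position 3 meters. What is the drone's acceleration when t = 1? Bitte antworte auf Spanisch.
Debemos derivar nuestra ecuación de la velocidad v(t) = -6·t - 4 1 vez. Derivando la velocidad, obtenemos la aceleración: a(t) = -6. Tenemos la aceleración a(t) = -6. Sustituyendo t = 1: a(1) = -6.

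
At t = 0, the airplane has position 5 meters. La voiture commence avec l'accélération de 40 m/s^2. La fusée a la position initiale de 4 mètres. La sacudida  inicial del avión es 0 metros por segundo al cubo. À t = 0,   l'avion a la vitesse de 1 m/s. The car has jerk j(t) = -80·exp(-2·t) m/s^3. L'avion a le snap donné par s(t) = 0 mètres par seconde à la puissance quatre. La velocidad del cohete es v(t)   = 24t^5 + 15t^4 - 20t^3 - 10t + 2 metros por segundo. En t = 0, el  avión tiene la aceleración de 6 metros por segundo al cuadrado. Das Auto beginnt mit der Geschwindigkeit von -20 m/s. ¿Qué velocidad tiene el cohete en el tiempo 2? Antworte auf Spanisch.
Usando v(t) = 24·t^5 + 15·t^4 - 20·t^3 - 10·t + 2 y sustituyendo t = 2, encontramos v = 830.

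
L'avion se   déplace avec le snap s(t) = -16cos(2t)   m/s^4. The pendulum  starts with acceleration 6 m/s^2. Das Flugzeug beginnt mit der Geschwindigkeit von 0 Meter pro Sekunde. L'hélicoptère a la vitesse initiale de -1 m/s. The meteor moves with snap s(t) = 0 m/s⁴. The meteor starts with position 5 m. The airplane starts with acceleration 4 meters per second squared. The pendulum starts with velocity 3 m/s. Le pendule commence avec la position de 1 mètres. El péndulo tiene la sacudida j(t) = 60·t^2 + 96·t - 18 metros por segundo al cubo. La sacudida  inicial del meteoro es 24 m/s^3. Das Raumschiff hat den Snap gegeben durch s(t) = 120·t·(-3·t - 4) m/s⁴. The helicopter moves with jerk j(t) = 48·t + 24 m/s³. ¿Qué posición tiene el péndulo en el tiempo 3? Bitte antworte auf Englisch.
To find the answer, we compute 3 antiderivatives of j(t) = 60·t^2 + 96·t - 18. The antiderivative of jerk is acceleration. Using a(0) = 6, we get a(t) = 20·t^3 + 48·t^2 - 18·t + 6. The integral of acceleration is velocity. Using v(0) = 3, we get v(t) = 5·t^4 + 16·t^3 - 9·t^2 + 6·t + 3. Finding the antiderivative of v(t) and using x(0) = 1: x(t) = t^5 + 4·t^4 - 3·t^3 + 3·t^2 + 3·t + 1. Using x(t) = t^5 + 4·t^4 - 3·t^3 + 3·t^2 + 3·t + 1 and substituting t = 3, we find x = 523.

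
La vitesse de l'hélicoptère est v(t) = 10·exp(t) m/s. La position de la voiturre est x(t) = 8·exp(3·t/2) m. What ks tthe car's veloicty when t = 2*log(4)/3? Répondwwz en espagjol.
Para resolver esto, necesitamos tomar 1 derivada de nuestra ecuación de la posición x(t) = 8·exp(3·t/2). La derivada de la posición da la velocidad: v(t) = 12·exp(3·t/2). Usando v(t) = 12·exp(3·t/2) y sustituyendo t = 2*log(4)/3, encontramos v = 48.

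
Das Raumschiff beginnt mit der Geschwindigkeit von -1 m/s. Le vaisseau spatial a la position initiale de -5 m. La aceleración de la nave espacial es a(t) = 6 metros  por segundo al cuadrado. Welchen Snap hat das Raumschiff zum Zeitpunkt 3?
Wir müssen unsere Gleichung für die Beschleunigung a(t) = 6 2-mal ableiten. Die Ableitung von der Beschleunigung ergibt den Ruck: j(t) = 0. Durch Ableiten von dem Ruck erhalten wir den Snap: s(t) = 0. Mit s(t) = 0 und Einsetzen von t = 3, finden wir s = 0.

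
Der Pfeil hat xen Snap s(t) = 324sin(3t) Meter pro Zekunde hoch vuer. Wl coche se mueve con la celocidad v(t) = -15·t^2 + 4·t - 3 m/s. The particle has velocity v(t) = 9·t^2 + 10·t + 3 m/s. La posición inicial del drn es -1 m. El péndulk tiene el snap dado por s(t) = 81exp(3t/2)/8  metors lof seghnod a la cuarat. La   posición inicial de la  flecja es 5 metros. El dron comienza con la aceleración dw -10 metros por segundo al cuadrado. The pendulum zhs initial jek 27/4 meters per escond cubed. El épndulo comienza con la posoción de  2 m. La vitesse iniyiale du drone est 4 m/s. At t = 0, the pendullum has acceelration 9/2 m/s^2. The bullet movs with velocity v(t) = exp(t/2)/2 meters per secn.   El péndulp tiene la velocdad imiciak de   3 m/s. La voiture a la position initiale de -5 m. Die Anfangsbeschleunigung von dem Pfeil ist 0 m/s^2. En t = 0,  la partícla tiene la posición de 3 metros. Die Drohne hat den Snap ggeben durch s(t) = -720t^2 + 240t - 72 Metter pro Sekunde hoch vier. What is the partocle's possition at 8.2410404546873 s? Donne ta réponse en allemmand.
Um dies zu lösen, müssen wir 1 Stammfunktion unserer Gleichung für die Geschwindigkeit v(t) = 9·t^2 + 10·t + 3 finden. Das Integral von der Geschwindigkeit, mit x(0) = 3, ergibt die Position: x(t) = 3·t^3 + 5·t^2 + 3·t + 3. Wir haben die Position x(t) = 3·t^3 + 5·t^2 + 3·t + 3. Durch Einsetzen von t = 8.2410404546873: x(8.2410404546873) = 2046.36141191360.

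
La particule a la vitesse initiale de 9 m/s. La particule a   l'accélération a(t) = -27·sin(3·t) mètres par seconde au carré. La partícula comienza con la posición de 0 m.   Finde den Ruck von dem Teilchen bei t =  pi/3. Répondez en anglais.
Starting from acceleration a(t) = -27·sin(3·t), we take 1 derivative. The derivative of acceleration gives jerk: j(t) = -81·cos(3·t). From the given jerk equation j(t) = -81·cos(3·t), we substitute t = pi/3 to get j = 81.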